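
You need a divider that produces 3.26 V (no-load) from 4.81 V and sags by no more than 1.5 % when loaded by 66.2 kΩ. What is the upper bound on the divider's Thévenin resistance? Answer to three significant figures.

R_th ≤ 1.01 kΩ

Loading drop = R_th/(R_th + R_L) ≤ 0.0150, so R_th ≤ R_L · ε/(1−ε) = 66.2 kΩ × 0.0150/0.9850 = 1.01 kΩ.
(Any R1, R2 with R2/(R1+R2) = 0.678 and R1‖R2 ≤ 1.01 kΩ will meet the spec.)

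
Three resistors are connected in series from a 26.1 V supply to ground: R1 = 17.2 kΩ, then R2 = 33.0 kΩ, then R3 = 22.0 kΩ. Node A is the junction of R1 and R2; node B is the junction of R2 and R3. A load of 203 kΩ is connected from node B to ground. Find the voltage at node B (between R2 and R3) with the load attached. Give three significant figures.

V ≈ 7.40 V

At node B, R3 is in parallel with the load: R3‖R_L = 19.85 kΩ.
Below node A the resistance is R2 + (R3‖R_L) = 52.85 kΩ, so V_A = 26.1 × 52.85/70.05 = 19.69 V.
Then V_B = V_A × (R3‖R_L)/(R2 + R3‖R_L) = 19.69 × 19.85/52.85 = 7.40 V.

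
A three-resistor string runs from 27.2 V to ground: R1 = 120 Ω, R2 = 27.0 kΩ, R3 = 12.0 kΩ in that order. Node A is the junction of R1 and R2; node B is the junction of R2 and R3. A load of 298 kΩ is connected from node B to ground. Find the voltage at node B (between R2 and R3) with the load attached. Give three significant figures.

V ≈ 8.12 V

At node B, R3 is in parallel with the load: R3‖R_L = 11540 Ω.
Below node A the resistance is R2 + (R3‖R_L) = 38540 Ω, so V_A = 27.2 × 38540/38660 = 27.12 V.
Then V_B = V_A × (R3‖R_L)/(R2 + R3‖R_L) = 27.12 × 11540/38540 = 8.12 V.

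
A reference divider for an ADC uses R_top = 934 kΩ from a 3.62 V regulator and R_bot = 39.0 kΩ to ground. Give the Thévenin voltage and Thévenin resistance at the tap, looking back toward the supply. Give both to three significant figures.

V_th is the open-circuit tap voltage: 3.62 × 39.0/(934 + 39.0) = 0.145 V.
With the supply zeroed, R_top and R_bot appear in parallel from the tap: R_th = R_top‖R_bot = (934 × 39.0)/973.0 = 37.4 kΩ.

V_th = 0.145 V, R_th = 37.4 kΩ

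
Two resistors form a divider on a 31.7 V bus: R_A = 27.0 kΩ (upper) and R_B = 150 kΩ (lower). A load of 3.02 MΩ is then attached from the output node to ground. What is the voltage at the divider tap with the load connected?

The load sits in parallel with R_B: R_B‖R_L = (150 × 3020) / (150 + 3020) = 142.9 kΩ.
V_out = 31.7 × 142.9 / (27.0 + 142.9) = 31.7 × 142.9/169.9 = 26.7 V.
(Unloaded it would have been 26.9 V.)

V_out ≈ 26.7 V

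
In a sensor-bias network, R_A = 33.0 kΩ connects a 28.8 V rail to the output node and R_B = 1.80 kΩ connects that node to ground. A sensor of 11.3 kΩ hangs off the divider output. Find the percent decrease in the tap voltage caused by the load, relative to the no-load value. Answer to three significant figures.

The divider's output (Thévenin) resistance is R_A‖R_B = 1.707 kΩ.
Fractional drop under load = R_th/(R_th + R_L) = 1.707 / (1.707 + 11.3) = 0.1312.
So the output falls by 13.1 %.

13.1 %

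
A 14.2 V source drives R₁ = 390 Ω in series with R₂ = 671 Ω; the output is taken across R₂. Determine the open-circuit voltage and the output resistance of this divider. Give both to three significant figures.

V_th = 8.98 V, R_th = 247 Ω

V_th is the open-circuit tap voltage: 14.2 × 671/(390 + 671) = 8.98 V.
With the supply zeroed, R₁ and R₂ appear in parallel from the tap: R_th = R₁‖R₂ = (390 × 671)/1061 = 247 Ω.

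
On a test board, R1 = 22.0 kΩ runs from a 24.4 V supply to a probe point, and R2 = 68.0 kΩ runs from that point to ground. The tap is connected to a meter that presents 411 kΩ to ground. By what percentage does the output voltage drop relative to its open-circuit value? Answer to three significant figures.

The divider's output (Thévenin) resistance is R1‖R2 = 16.62 kΩ.
Fractional drop under load = R_th/(R_th + R_L) = 16.62 / (16.62 + 411) = 0.03887.
So the output falls by 3.89 %.

3.89 %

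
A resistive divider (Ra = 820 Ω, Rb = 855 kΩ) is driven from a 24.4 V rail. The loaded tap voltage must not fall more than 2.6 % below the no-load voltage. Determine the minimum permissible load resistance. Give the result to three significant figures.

R_L(min) ≈ 30.7 kΩ

Output resistance R_th = Ra‖Rb = (820 × 855000)/855800 = 819.2 Ω.
The fractional drop is R_th/(R_th + R_L); requiring this ≤ 0.0260 gives R_L ≥ R_th(1/0.0260 − 1) = 819.2 × 37.46 = 30.7 kΩ.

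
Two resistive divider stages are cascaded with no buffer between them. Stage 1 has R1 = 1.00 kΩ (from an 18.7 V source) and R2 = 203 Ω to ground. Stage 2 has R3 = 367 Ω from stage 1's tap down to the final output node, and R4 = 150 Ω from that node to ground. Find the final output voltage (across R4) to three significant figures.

Stage 2 presents R3+R4 = 517.0 Ω as a load on stage 1's tap.
Stage 1's lower leg becomes R2‖(R3+R4) = 145.8 Ω, so V_mid = 18.7 × 145.8/1146 = 2.379 V.
Stage 2 is itself unloaded: V_out = V_mid × R4/(R3+R4) = 2.379 × 150/517.0 = 0.690 V.

V_out ≈ 0.690 V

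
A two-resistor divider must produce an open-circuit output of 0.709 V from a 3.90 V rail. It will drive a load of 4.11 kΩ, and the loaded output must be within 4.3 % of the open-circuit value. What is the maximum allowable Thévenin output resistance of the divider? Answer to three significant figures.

R_th ≤ 185 Ω

Loading drop = R_th/(R_th + R_L) ≤ 0.0430, so R_th ≤ R_L · ε/(1−ε) = 4.11 kΩ × 0.0430/0.9570 = 185 Ω.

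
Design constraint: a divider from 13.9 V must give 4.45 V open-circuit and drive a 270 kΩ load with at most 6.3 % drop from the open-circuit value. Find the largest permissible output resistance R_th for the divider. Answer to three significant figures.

R_th ≤ 18.2 kΩ

Loading drop = R_th/(R_th + R_L) ≤ 0.0630, so R_th ≤ R_L · ε/(1−ε) = 270 kΩ × 0.0630/0.9370 = 18.2 kΩ.
(Any R1, R2 with R2/(R1+R2) = 0.320 and R1‖R2 ≤ 18.2 kΩ will meet the spec.)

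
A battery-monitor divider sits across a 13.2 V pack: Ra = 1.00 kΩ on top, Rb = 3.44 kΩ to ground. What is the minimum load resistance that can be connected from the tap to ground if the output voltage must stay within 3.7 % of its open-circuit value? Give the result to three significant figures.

R_L(min) ≈ 20.2 kΩ

Output resistance R_th = Ra‖Rb = (1000 × 3440)/4440 = 774.8 Ω.
The fractional drop is R_th/(R_th + R_L); requiring this ≤ 0.0370 gives R_L ≥ R_th(1/0.0370 − 1) = 774.8 × 26.03 = 20.2 kΩ.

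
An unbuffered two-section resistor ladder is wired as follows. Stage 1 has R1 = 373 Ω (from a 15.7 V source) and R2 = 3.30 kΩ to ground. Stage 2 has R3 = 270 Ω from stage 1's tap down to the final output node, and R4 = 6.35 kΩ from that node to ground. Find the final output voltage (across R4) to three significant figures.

V_out ≈ 12.9 V

Stage 2 presents R3+R4 = 6620 Ω as a load on stage 1's tap.
Stage 1's lower leg becomes R2‖(R3+R4) = 2202 Ω, so V_mid = 15.7 × 2202/2575 = 13.43 V.
Stage 2 is itself unloaded: V_out = V_mid × R4/(R3+R4) = 13.43 × 6350/6620 = 12.9 V.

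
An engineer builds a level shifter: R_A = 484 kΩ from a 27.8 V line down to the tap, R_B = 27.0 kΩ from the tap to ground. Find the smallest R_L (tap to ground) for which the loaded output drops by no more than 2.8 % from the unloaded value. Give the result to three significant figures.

Output resistance R_th = R_A‖R_B = (484 × 27.0)/511.0 = 25.57 kΩ.
The fractional drop is R_th/(R_th + R_L); requiring this ≤ 0.0280 gives R_L ≥ R_th(1/0.0280 − 1) = 25.57 × 34.71 = 888 kΩ.

R_L(min) ≈ 888 kΩ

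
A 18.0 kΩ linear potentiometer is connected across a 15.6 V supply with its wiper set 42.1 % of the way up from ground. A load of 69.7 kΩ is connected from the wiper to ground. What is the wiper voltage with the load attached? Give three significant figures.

V ≈ 6.18 V

The wiper splits the pot into (1−α)R = 10.42 kΩ above and αR = 7.578 kΩ below.
Lower section ‖ load = 6.835 kΩ.
V_wiper = 15.6 × 6.835/(10.42 + 6.835) = 6.18 V.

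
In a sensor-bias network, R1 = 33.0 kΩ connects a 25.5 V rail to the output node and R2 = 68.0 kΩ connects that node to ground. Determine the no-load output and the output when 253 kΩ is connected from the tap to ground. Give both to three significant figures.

Open-circuit: V = 25.5 × 68.0/(33.0 + 68.0) = 17.2 V.
With the load, R2 becomes R2‖R_L = 53.60 kΩ, so V = 25.5 × 53.60/86.60 = 15.8 V.

Unloaded: 17.2 V; loaded: 15.8 V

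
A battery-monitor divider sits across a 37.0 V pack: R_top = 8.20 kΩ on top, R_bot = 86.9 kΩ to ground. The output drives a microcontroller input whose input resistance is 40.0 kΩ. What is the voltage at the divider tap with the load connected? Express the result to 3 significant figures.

V_out ≈ 28.5 V

The load sits in parallel with R_bot: R_bot‖R_L = (86.9 × 40.0) / (86.9 + 40.0) = 27.39 kΩ.
V_out = 37.0 × 27.39 / (8.20 + 27.39) = 37.0 × 27.39/35.59 = 28.5 V.
(Unloaded it would have been 33.8 V.)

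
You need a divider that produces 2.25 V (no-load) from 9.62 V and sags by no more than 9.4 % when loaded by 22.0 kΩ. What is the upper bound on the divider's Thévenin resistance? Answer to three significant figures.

Loading drop = R_th/(R_th + R_L) ≤ 0.0940, so R_th ≤ R_L · ε/(1−ε) = 22.0 kΩ × 0.0940/0.9060 = 2.28 kΩ.

R_th ≤ 2.28 kΩ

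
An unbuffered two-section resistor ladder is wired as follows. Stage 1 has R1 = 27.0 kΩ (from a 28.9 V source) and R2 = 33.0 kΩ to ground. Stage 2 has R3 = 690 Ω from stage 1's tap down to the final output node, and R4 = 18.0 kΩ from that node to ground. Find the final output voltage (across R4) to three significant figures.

V_out ≈ 8.53 V

Stage 2 presents R3+R4 = 18690 Ω as a load on stage 1's tap.
Stage 1's lower leg becomes R2‖(R3+R4) = 11930 Ω, so V_mid = 28.9 × 11930/38930 = 8.857 V.
Stage 2 is itself unloaded: V_out = V_mid × R4/(R3+R4) = 8.857 × 18000/18690 = 8.53 V.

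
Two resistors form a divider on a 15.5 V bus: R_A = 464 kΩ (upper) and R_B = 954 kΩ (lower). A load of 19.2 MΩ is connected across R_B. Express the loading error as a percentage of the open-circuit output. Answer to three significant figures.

The divider's output (Thévenin) resistance is R_A‖R_B = 312.2 kΩ.
Fractional drop under load = R_th/(R_th + R_L) = 312.2 / (312.2 + 19200) = 0.01600.
So the output falls by 1.60 %.

1.60 %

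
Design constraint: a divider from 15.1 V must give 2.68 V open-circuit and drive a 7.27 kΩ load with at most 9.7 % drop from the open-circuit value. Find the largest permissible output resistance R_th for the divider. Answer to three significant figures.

R_th ≤ 781 Ω

Loading drop = R_th/(R_th + R_L) ≤ 0.0970, so R_th ≤ R_L · ε/(1−ε) = 7.27 kΩ × 0.0970/0.9030 = 781 Ω.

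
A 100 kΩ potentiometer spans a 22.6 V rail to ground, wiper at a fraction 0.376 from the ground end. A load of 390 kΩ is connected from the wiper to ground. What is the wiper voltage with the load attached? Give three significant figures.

V ≈ 8.02 V

The wiper splits the pot into (1−α)R = 62.40 kΩ above and αR = 37.60 kΩ below.
Lower section ‖ load = 34.29 kΩ.
V_wiper = 22.6 × 34.29/(62.40 + 34.29) = 8.02 V.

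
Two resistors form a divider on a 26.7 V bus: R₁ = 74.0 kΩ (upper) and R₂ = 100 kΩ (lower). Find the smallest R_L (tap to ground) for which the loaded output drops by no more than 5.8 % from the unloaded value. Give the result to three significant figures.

Output resistance R_th = R₁‖R₂ = (74.0 × 100)/174.0 = 42.53 kΩ.
The fractional drop is R_th/(R_th + R_L); requiring this ≤ 0.0580 gives R_L ≥ R_th(1/0.0580 − 1) = 42.53 × 16.24 = 691 kΩ.

R_L(min) ≈ 691 kΩ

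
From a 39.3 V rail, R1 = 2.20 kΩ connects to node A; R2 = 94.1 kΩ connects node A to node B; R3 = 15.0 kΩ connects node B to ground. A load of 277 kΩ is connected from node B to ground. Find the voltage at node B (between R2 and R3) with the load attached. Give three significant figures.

V ≈ 5.06 V

At node B, R3 is in parallel with the load: R3‖R_L = 14.23 kΩ.
Below node A the resistance is R2 + (R3‖R_L) = 108.3 kΩ, so V_A = 39.3 × 108.3/110.5 = 38.52 V.
Then V_B = V_A × (R3‖R_L)/(R2 + R3‖R_L) = 38.52 × 14.23/108.3 = 5.06 V.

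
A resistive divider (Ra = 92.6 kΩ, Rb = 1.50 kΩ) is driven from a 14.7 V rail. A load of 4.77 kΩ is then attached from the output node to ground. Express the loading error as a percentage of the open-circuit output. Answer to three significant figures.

Unloaded V = 14.7 × 1.50/94.10 = 0.2343 V.
Loaded: Rb‖R_L = 1.141 kΩ, giving V = 14.7 × 1.141/93.74 = 0.1789 V.
Drop = (0.2343 − 0.1789) / 0.2343 = 23.6 %.

23.6 %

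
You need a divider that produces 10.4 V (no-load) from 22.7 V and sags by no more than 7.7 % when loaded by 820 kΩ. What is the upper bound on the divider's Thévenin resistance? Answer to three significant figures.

Loading drop = R_th/(R_th + R_L) ≤ 0.0770, so R_th ≤ R_L · ε/(1−ε) = 820 kΩ × 0.0770/0.9230 = 68.4 kΩ.

R_th ≤ 68.4 kΩ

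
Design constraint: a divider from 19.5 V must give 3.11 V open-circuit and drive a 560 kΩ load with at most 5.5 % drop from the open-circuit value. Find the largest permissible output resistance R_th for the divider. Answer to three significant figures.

Loading drop = R_th/(R_th + R_L) ≤ 0.0550, so R_th ≤ R_L · ε/(1−ε) = 560 kΩ × 0.0550/0.9450 = 32.6 kΩ.

R_th ≤ 32.6 kΩ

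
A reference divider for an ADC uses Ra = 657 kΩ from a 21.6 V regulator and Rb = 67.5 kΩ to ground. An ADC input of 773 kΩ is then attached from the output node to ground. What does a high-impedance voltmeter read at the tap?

V_out ≈ 1.86 V

The load sits in parallel with Rb: Rb‖R_L = (67.5 × 773) / (67.5 + 773) = 62.08 kΩ.
V_out = 21.6 × 62.08 / (657 + 62.08) = 21.6 × 62.08/719.1 = 1.86 V.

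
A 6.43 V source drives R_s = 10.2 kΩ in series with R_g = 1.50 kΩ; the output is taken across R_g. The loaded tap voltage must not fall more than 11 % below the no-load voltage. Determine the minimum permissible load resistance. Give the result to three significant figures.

R_L(min) ≈ 10.6 kΩ

Output resistance R_th = R_s‖R_g = (10.2 × 1.50)/11.70 = 1.308 kΩ.
The fractional drop is R_th/(R_th + R_L); requiring this ≤ 0.110 gives R_L ≥ R_th(1/0.110 − 1) = 1.308 × 8.091 = 10.6 kΩ.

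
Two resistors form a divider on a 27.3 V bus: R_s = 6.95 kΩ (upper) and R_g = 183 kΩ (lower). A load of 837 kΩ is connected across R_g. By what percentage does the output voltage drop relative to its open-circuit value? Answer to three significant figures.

The divider's output (Thévenin) resistance is R_s‖R_g = 6.696 kΩ.
Fractional drop under load = R_th/(R_th + R_L) = 6.696 / (6.696 + 837) = 0.007936.
So the output falls by 0.794 %.

0.794 %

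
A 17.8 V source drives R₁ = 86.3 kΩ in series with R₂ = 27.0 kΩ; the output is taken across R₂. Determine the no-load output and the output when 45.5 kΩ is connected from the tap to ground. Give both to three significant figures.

Unloaded: 4.24 V; loaded: 2.92 V

Open-circuit: V = 17.8 × 27.0/(86.3 + 27.0) = 4.24 V.
With the load, R₂ becomes R₂‖R_L = 16.94 kΩ, so V = 17.8 × 16.94/103.2 = 2.92 V.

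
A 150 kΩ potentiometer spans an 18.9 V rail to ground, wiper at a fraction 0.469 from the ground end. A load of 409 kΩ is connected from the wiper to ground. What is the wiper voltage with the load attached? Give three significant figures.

The wiper splits the pot into (1−α)R = 79.65 kΩ above and αR = 70.35 kΩ below.
Lower section ‖ load = 60.03 kΩ.
V_wiper = 18.9 × 60.03/(79.65 + 60.03) = 8.12 V.

V ≈ 8.12 V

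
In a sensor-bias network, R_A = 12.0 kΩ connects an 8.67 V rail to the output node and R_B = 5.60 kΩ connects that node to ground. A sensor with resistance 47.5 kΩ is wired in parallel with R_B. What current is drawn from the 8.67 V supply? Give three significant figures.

R_B‖R_L = 5.009 kΩ, so the source sees R_A + R_B‖R_L = 17.01 kΩ.
I = 8.67 V / 17.01 kΩ = 0.510 mA.

I ≈ 0.510 mA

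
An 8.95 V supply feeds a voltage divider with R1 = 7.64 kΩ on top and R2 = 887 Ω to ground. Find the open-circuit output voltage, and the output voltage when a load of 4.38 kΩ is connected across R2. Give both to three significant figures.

Open-circuit: V = 8.95 × 887/(7640 + 887) = 0.931 V.
With the load, R2 becomes R2‖R_L = 737.6 Ω, so V = 8.95 × 737.6/8378 = 0.788 V.

Unloaded: 0.931 V; loaded: 0.788 V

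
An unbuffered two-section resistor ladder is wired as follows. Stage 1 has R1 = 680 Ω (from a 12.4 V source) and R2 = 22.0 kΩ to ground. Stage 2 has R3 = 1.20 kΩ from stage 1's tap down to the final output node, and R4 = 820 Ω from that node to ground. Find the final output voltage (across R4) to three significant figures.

Stage 2 presents R3+R4 = 2020 Ω as a load on stage 1's tap.
Stage 1's lower leg becomes R2‖(R3+R4) = 1850 Ω, so V_mid = 12.4 × 1850/2530 = 9.067 V.
Stage 2 is itself unloaded: V_out = V_mid × R4/(R3+R4) = 9.067 × 820/2020 = 3.68 V.

V_out ≈ 3.68 V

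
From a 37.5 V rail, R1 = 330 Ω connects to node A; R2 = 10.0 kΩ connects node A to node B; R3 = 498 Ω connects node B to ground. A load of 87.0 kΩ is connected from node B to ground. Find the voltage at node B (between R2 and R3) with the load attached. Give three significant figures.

At node B, R3 is in parallel with the load: R3‖R_L = 495.2 Ω.
Below node A the resistance is R2 + (R3‖R_L) = 10500 Ω, so V_A = 37.5 × 10500/10830 = 36.36 V.
Then V_B = V_A × (R3‖R_L)/(R2 + R3‖R_L) = 36.36 × 495.2/10500 = 1.72 V.

V ≈ 1.72 V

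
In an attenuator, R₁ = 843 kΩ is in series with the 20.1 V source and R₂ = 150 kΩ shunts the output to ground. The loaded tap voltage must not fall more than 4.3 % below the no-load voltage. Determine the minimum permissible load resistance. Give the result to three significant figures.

Output resistance R_th = R₁‖R₂ = (843 × 150)/993.0 = 127.3 kΩ.
The fractional drop is R_th/(R_th + R_L); requiring this ≤ 0.0430 gives R_L ≥ R_th(1/0.0430 − 1) = 127.3 × 22.26 = 2.83 MΩ.

R_L(min) ≈ 2.83 MΩ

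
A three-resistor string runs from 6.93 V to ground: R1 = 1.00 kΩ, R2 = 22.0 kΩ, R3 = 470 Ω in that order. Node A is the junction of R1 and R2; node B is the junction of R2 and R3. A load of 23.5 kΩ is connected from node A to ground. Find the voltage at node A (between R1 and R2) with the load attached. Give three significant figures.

Below node A the series string R2+R3 = 22470 Ω sits in parallel with the 23500 Ω load: 11490 Ω.
V_A = 6.93 × 11490/(1000 + 11490) = 6.38 V.

V ≈ 6.38 V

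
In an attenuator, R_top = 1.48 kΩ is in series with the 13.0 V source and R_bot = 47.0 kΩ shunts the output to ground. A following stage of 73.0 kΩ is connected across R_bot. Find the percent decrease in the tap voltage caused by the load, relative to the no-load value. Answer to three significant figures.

1.93 %

The divider's output (Thévenin) resistance is R_top‖R_bot = 1.435 kΩ.
Fractional drop under load = R_th/(R_th + R_L) = 1.435 / (1.435 + 73.0) = 0.01928.
So the output falls by 1.93 %.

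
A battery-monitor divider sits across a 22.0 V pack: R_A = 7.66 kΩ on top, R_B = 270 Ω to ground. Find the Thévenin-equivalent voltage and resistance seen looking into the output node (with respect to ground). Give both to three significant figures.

V_th is the open-circuit tap voltage: 22.0 × 270/(7660 + 270) = 0.749 V.
With the supply zeroed, R_A and R_B appear in parallel from the tap: R_th = R_A‖R_B = (7660 × 270)/7930 = 261 Ω.

V_th = 0.749 V, R_th = 261 Ω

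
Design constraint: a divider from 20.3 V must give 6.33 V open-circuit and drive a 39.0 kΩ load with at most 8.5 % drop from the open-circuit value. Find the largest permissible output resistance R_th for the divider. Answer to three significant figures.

R_th ≤ 3.62 kΩ

Loading drop = R_th/(R_th + R_L) ≤ 0.0850, so R_th ≤ R_L · ε/(1−ε) = 39.0 kΩ × 0.0850/0.9150 = 3.62 kΩ.
(Any R1, R2 with R2/(R1+R2) = 0.312 and R1‖R2 ≤ 3.62 kΩ will meet the spec.)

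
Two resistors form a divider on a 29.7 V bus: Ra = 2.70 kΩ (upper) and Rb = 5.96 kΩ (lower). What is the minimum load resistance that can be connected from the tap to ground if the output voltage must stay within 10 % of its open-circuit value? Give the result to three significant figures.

Output resistance R_th = Ra‖Rb = (2.70 × 5.96)/8.660 = 1.858 kΩ.
The fractional drop is R_th/(R_th + R_L); requiring this ≤ 0.100 gives R_L ≥ R_th(1/0.100 − 1) = 1.858 × 9.000 = 16.7 kΩ.

R_L(min) ≈ 16.7 kΩ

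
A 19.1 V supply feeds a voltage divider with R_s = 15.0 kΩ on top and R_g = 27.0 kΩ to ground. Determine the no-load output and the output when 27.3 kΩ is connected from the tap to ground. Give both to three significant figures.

Open-circuit: V = 19.1 × 27.0/(15.0 + 27.0) = 12.3 V.
With the load, R_g becomes R_g‖R_L = 13.57 kΩ, so V = 19.1 × 13.57/28.57 = 9.07 V.

Unloaded: 12.3 V; loaded: 9.07 V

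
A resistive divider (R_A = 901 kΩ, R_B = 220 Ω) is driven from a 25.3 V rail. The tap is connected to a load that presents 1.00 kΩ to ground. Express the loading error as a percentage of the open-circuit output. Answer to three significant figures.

18.0 %

The divider's output (Thévenin) resistance is R_A‖R_B = 219.9 Ω.
Fractional drop under load = R_th/(R_th + R_L) = 219.9 / (219.9 + 1000) = 0.1803.
So the output falls by 18.0 %.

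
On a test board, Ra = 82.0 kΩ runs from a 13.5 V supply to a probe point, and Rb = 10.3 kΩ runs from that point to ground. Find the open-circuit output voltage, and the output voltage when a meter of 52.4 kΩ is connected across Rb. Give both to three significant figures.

Unloaded: 1.51 V; loaded: 1.28 V

Open-circuit: V = 13.5 × 10.3/(82.0 + 10.3) = 1.51 V.
With the load, Rb becomes Rb‖R_L = 8.608 kΩ, so V = 13.5 × 8.608/90.61 = 1.28 V.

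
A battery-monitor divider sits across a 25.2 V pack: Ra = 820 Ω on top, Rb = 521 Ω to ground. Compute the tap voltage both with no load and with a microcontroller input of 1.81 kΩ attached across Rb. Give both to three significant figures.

Open-circuit: V = 25.2 × 521/(820 + 521) = 9.79 V.
With the load, Rb becomes Rb‖R_L = 404.6 Ω, so V = 25.2 × 404.6/1225 = 8.33 V.

Unloaded: 9.79 V; loaded: 8.33 V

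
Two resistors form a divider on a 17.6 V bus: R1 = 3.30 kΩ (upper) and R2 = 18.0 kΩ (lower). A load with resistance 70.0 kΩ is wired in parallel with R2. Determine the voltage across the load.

V_out ≈ 14.3 V

The load sits in parallel with R2: R2‖R_L = (18.0 × 70.0) / (18.0 + 70.0) = 14.32 kΩ.
V_out = 17.6 × 14.32 / (3.30 + 14.32) = 17.6 × 14.32/17.62 = 14.3 V.
(Unloaded it would have been 14.9 V.)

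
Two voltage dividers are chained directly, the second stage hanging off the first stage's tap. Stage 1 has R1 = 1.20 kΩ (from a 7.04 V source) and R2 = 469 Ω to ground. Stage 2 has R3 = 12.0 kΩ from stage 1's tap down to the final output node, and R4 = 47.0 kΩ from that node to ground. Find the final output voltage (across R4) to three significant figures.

V_out ≈ 1.57 V

Stage 2 presents R3+R4 = 59000 Ω as a load on stage 1's tap.
Stage 1's lower leg becomes R2‖(R3+R4) = 465.3 Ω, so V_mid = 7.04 × 465.3/1665 = 1.967 V.
Stage 2 is itself unloaded: V_out = V_mid × R4/(R3+R4) = 1.967 × 47000/59000 = 1.57 V.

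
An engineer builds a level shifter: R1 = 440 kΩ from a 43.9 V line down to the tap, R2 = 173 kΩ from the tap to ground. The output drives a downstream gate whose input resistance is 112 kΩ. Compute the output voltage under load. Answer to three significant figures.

The load sits in parallel with R2: R2‖R_L = (173 × 112) / (173 + 112) = 67.99 kΩ.
V_out = 43.9 × 67.99 / (440 + 67.99) = 43.9 × 67.99/508.0 = 5.88 V.

V_out ≈ 5.88 V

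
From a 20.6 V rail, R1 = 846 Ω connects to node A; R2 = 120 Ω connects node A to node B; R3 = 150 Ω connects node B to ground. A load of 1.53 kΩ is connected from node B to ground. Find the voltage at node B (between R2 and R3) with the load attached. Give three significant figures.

At node B, R3 is in parallel with the load: R3‖R_L = 136.6 Ω.
Below node A the resistance is R2 + (R3‖R_L) = 256.6 Ω, so V_A = 20.6 × 256.6/1103 = 4.794 V.
Then V_B = V_A × (R3‖R_L)/(R2 + R3‖R_L) = 4.794 × 136.6/256.6 = 2.55 V.

V ≈ 2.55 V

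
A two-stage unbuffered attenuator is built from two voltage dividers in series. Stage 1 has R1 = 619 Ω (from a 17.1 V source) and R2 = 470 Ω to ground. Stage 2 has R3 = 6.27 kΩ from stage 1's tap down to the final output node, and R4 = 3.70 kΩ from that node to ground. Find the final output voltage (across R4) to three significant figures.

V_out ≈ 2.67 V

Stage 2 presents R3+R4 = 9970 Ω as a load on stage 1's tap.
Stage 1's lower leg becomes R2‖(R3+R4) = 448.8 Ω, so V_mid = 17.1 × 448.8/1068 = 7.188 V.
Stage 2 is itself unloaded: V_out = V_mid × R4/(R3+R4) = 7.188 × 3700/9970 = 2.67 V.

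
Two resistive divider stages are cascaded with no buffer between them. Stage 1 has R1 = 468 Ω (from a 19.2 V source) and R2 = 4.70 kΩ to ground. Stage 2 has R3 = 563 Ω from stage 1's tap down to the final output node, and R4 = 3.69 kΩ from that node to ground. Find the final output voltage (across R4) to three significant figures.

V_out ≈ 13.8 V

Stage 2 presents R3+R4 = 4253 Ω as a load on stage 1's tap.
Stage 1's lower leg becomes R2‖(R3+R4) = 2233 Ω, so V_mid = 19.2 × 2233/2701 = 15.87 V.
Stage 2 is itself unloaded: V_out = V_mid × R4/(R3+R4) = 15.87 × 3690/4253 = 13.8 V.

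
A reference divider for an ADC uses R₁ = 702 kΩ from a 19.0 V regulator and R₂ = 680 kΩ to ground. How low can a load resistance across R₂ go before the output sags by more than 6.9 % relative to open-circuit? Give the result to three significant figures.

R_L(min) ≈ 4.66 MΩ

Output resistance R_th = R₁‖R₂ = (702 × 680)/1382 = 345.4 kΩ.
The fractional drop is R_th/(R_th + R_L); requiring this ≤ 0.0690 gives R_L ≥ R_th(1/0.0690 − 1) = 345.4 × 13.49 = 4.66 MΩ.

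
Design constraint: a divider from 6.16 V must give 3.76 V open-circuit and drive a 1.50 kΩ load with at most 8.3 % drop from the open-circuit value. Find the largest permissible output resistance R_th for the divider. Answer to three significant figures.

R_th ≤ 136 Ω

Loading drop = R_th/(R_th + R_L) ≤ 0.0830, so R_th ≤ R_L · ε/(1−ε) = 1.50 kΩ × 0.0830/0.9170 = 136 Ω.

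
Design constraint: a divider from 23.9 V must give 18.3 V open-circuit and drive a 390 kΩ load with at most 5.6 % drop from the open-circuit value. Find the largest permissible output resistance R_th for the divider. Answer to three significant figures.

Loading drop = R_th/(R_th + R_L) ≤ 0.0560, so R_th ≤ R_L · ε/(1−ε) = 390 kΩ × 0.0560/0.9440 = 23.1 kΩ.
(Any R1, R2 with R2/(R1+R2) = 0.766 and R1‖R2 ≤ 23.1 kΩ will meet the spec.)

R_th ≤ 23.1 kΩ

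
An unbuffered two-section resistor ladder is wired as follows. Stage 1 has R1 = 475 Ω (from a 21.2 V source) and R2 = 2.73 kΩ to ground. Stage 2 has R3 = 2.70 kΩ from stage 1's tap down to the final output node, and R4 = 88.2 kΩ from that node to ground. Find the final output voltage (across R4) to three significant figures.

V_out ≈ 17.4 V

Stage 2 presents R3+R4 = 90900 Ω as a load on stage 1's tap.
Stage 1's lower leg becomes R2‖(R3+R4) = 2650 Ω, so V_mid = 21.2 × 2650/3125 = 17.98 V.
Stage 2 is itself unloaded: V_out = V_mid × R4/(R3+R4) = 17.98 × 88200/90900 = 17.4 V.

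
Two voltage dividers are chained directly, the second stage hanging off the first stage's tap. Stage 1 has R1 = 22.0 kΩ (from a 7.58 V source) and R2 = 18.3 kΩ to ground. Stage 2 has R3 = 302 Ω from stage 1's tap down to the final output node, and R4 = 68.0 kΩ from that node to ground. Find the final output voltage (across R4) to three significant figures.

Stage 2 presents R3+R4 = 68300 Ω as a load on stage 1's tap.
Stage 1's lower leg becomes R2‖(R3+R4) = 14430 Ω, so V_mid = 7.58 × 14430/36430 = 3.003 V.
Stage 2 is itself unloaded: V_out = V_mid × R4/(R3+R4) = 3.003 × 68000/68300 = 2.99 V.

V_out ≈ 2.99 V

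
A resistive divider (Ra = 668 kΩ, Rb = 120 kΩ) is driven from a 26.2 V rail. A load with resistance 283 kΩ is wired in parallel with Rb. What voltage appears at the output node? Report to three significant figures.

V_out ≈ 2.93 V

The load sits in parallel with Rb: Rb‖R_L = (120 × 283) / (120 + 283) = 84.27 kΩ.
V_out = 26.2 × 84.27 / (668 + 84.27) = 26.2 × 84.27/752.3 = 2.93 V.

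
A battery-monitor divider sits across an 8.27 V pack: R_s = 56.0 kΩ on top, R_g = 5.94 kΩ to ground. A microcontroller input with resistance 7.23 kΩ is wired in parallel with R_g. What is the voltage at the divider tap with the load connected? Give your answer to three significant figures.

The load sits in parallel with R_g: R_g‖R_L = (5.94 × 7.23) / (5.94 + 7.23) = 3.261 kΩ.
V_out = 8.27 × 3.261 / (56.0 + 3.261) = 8.27 × 3.261/59.26 = 0.455 V.

V_out ≈ 0.455 V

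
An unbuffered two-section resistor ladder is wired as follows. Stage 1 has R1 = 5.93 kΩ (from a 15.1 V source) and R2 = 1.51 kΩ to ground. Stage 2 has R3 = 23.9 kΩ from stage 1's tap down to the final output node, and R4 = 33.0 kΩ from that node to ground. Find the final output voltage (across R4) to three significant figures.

V_out ≈ 1.74 V

Stage 2 presents R3+R4 = 56.90 kΩ as a load on stage 1's tap.
Stage 1's lower leg becomes R2‖(R3+R4) = 1.471 kΩ, so V_mid = 15.1 × 1.471/7.401 = 3.001 V.
Stage 2 is itself unloaded: V_out = V_mid × R4/(R3+R4) = 3.001 × 33.0/56.90 = 1.74 V.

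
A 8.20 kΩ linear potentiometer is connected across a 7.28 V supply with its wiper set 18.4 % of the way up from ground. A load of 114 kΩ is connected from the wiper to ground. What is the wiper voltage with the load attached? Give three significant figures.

The wiper splits the pot into (1−α)R = 6.691 kΩ above and αR = 1.509 kΩ below.
Lower section ‖ load = 1.489 kΩ.
V_wiper = 7.28 × 1.489/(6.691 + 1.489) = 1.33 V.

V ≈ 1.33 V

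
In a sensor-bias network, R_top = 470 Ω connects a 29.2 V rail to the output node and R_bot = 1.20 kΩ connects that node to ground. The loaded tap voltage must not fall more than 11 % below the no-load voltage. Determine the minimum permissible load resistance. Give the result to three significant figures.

Output resistance R_th = R_top‖R_bot = (470 × 1200)/1670 = 337.7 Ω.
The fractional drop is R_th/(R_th + R_L); requiring this ≤ 0.110 gives R_L ≥ R_th(1/0.110 − 1) = 337.7 × 8.091 = 2.73 kΩ.

R_L(min) ≈ 2.73 kΩ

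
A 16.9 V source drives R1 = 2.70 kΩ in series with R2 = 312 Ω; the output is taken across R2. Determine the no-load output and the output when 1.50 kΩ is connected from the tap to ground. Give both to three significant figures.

Open-circuit: V = 16.9 × 312/(2700 + 312) = 1.75 V.
With the load, R2 becomes R2‖R_L = 258.3 Ω, so V = 16.9 × 258.3/2958 = 1.48 V.

Unloaded: 1.75 V; loaded: 1.48 V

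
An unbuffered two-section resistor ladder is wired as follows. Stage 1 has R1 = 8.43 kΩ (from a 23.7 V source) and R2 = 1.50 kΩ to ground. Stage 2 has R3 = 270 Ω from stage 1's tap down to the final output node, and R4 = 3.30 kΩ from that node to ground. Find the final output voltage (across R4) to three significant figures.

Stage 2 presents R3+R4 = 3570 Ω as a load on stage 1's tap.
Stage 1's lower leg becomes R2‖(R3+R4) = 1056 Ω, so V_mid = 23.7 × 1056/9486 = 2.639 V.
Stage 2 is itself unloaded: V_out = V_mid × R4/(R3+R4) = 2.639 × 3300/3570 = 2.44 V.

V_out ≈ 2.44 V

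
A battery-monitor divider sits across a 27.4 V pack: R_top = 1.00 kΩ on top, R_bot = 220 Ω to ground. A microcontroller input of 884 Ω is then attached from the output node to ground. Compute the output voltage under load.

V_out ≈ 4.10 V

The load sits in parallel with R_bot: R_bot‖R_L = (220 × 884) / (220 + 884) = 176.2 Ω.
V_out = 27.4 × 176.2 / (1000 + 176.2) = 27.4 × 176.2/1176 = 4.10 V.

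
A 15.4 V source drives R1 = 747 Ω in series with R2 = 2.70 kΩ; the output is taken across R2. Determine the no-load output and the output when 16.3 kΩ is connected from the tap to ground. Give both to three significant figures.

Unloaded: 12.1 V; loaded: 11.6 V

Open-circuit: V = 15.4 × 2700/(747 + 2700) = 12.1 V.
With the load, R2 becomes R2‖R_L = 2316 Ω, so V = 15.4 × 2316/3063 = 11.6 V.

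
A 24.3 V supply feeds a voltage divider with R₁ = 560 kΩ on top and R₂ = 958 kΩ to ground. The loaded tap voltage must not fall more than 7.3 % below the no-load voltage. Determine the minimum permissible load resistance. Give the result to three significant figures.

Output resistance R_th = R₁‖R₂ = (560 × 958)/1518 = 353.4 kΩ.
The fractional drop is R_th/(R_th + R_L); requiring this ≤ 0.0730 gives R_L ≥ R_th(1/0.0730 − 1) = 353.4 × 12.70 = 4.49 MΩ.

R_L(min) ≈ 4.49 MΩ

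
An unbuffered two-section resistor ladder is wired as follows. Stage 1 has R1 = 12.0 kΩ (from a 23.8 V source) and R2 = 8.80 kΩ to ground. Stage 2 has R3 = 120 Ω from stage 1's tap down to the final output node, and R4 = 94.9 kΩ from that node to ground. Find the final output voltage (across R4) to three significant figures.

V_out ≈ 9.55 V

Stage 2 presents R3+R4 = 95020 Ω as a load on stage 1's tap.
Stage 1's lower leg becomes R2‖(R3+R4) = 8054 Ω, so V_mid = 23.8 × 8054/20050 = 9.559 V.
Stage 2 is itself unloaded: V_out = V_mid × R4/(R3+R4) = 9.559 × 94900/95020 = 9.55 V.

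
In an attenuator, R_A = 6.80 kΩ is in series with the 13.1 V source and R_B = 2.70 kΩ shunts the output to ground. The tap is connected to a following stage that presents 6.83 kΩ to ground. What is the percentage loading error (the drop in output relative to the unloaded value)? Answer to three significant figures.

The divider's output (Thévenin) resistance is R_A‖R_B = 1.933 kΩ.
Fractional drop under load = R_th/(R_th + R_L) = 1.933 / (1.933 + 6.83) = 0.2206.
So the output falls by 22.1 %.

22.1 %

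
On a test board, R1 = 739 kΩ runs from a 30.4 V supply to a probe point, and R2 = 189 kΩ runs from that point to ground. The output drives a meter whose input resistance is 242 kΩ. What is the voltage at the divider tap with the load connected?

The load sits in parallel with R2: R2‖R_L = (189 × 242) / (189 + 242) = 106.1 kΩ.
V_out = 30.4 × 106.1 / (739 + 106.1) = 30.4 × 106.1/845.1 = 3.82 V.
(Unloaded it would have been 6.19 V.)

V_out ≈ 3.82 V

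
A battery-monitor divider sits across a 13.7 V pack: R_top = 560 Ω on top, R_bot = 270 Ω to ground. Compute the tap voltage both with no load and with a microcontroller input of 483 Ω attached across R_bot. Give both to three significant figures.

Open-circuit: V = 13.7 × 270/(560 + 270) = 4.46 V.
With the load, R_bot becomes R_bot‖R_L = 173.2 Ω, so V = 13.7 × 173.2/733.2 = 3.24 V.

Unloaded: 4.46 V; loaded: 3.24 V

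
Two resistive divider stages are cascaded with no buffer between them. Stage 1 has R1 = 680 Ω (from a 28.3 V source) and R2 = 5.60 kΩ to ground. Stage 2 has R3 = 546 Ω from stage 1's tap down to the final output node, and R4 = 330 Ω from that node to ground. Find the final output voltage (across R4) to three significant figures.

V_out ≈ 5.62 V

Stage 2 presents R3+R4 = 876.0 Ω as a load on stage 1's tap.
Stage 1's lower leg becomes R2‖(R3+R4) = 757.5 Ω, so V_mid = 28.3 × 757.5/1438 = 14.91 V.
Stage 2 is itself unloaded: V_out = V_mid × R4/(R3+R4) = 14.91 × 330/876.0 = 5.62 V.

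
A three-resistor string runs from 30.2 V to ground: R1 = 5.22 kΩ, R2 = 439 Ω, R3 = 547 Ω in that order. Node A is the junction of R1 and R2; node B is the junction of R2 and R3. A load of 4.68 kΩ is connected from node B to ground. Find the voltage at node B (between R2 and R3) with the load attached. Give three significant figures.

At node B, R3 is in parallel with the load: R3‖R_L = 489.8 Ω.
Below node A the resistance is R2 + (R3‖R_L) = 928.8 Ω, so V_A = 30.2 × 928.8/6149 = 4.562 V.
Then V_B = V_A × (R3‖R_L)/(R2 + R3‖R_L) = 4.562 × 489.8/928.8 = 2.41 V.

V ≈ 2.41 V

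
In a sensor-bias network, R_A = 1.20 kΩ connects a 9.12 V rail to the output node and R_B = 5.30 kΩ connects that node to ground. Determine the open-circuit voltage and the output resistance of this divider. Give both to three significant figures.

V_th is the open-circuit tap voltage: 9.12 × 5.30/(1.20 + 5.30) = 7.44 V.
With the supply zeroed, R_A and R_B appear in parallel from the tap: R_th = R_A‖R_B = (1.20 × 5.30)/6.500 = 978 Ω.

V_th = 7.44 V, R_th = 978 Ω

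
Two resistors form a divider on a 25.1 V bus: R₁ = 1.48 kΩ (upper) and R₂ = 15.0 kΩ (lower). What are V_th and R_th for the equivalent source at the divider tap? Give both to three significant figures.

V_th is the open-circuit tap voltage: 25.1 × 15.0/(1.48 + 15.0) = 22.8 V.
With the supply zeroed, R₁ and R₂ appear in parallel from the tap: R_th = R₁‖R₂ = (1.48 × 15.0)/16.48 = 1.35 kΩ.

V_th = 22.8 V, R_th = 1.35 kΩ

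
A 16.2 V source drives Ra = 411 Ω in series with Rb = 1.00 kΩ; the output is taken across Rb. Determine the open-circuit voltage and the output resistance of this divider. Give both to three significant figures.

V_th is the open-circuit tap voltage: 16.2 × 1000/(411 + 1000) = 11.5 V.
With the supply zeroed, Ra and Rb appear in parallel from the tap: R_th = Ra‖Rb = (411 × 1000)/1411 = 291 Ω.

V_th = 11.5 V, R_th = 291 Ω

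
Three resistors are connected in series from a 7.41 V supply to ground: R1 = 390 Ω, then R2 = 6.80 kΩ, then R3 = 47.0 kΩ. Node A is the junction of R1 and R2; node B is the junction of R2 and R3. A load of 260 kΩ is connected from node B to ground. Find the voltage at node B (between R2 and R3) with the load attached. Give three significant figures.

V ≈ 6.28 V

At node B, R3 is in parallel with the load: R3‖R_L = 39800 Ω.
Below node A the resistance is R2 + (R3‖R_L) = 46600 Ω, so V_A = 7.41 × 46600/46990 = 7.349 V.
Then V_B = V_A × (R3‖R_L)/(R2 + R3‖R_L) = 7.349 × 39800/46600 = 6.28 V.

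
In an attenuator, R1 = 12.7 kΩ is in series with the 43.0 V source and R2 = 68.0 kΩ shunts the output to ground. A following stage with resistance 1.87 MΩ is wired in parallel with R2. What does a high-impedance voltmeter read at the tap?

V_out ≈ 36.0 V

The load sits in parallel with R2: R2‖R_L = (68.0 × 1870) / (68.0 + 1870) = 65.61 kΩ.
V_out = 43.0 × 65.61 / (12.7 + 65.61) = 43.0 × 65.61/78.31 = 36.0 V.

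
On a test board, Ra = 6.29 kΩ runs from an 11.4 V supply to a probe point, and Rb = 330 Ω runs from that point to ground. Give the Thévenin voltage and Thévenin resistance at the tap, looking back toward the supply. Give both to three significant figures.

V_th = 0.568 V, R_th = 314 Ω

V_th is the open-circuit tap voltage: 11.4 × 330/(6290 + 330) = 0.568 V.
With the supply zeroed, Ra and Rb appear in parallel from the tap: R_th = Ra‖Rb = (6290 × 330)/6620 = 314 Ω.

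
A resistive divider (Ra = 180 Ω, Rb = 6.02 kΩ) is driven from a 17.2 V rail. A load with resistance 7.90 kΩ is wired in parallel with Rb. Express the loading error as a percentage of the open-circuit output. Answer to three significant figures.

The divider's output (Thévenin) resistance is Ra‖Rb = 174.8 Ω.
Fractional drop under load = R_th/(R_th + R_L) = 174.8 / (174.8 + 7900) = 0.02164.
So the output falls by 2.16 %.

2.16 %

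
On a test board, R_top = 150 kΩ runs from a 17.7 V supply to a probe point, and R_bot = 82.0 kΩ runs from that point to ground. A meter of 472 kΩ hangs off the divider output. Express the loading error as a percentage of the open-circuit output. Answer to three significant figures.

The divider's output (Thévenin) resistance is R_top‖R_bot = 53.02 kΩ.
Fractional drop under load = R_th/(R_th + R_L) = 53.02 / (53.02 + 472) = 0.1010.
So the output falls by 10.1 %.

10.1 %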